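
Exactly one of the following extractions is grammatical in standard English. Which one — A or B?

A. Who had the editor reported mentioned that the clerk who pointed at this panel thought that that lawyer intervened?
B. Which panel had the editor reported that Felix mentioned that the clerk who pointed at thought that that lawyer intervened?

A

In B, the wh-phrase is extracted from inside a complex-NP island (relative clause) (introduced by "who"), which blocks movement.
In A, the extraction path crosses only that-complement boundaries, which are transparent.
So A is grammatical.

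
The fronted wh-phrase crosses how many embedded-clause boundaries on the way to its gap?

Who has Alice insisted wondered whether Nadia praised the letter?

1

"who" is extracted from the subject of "wondered".
Boundaries crossed, outermost first: [Ø] — 1 in total.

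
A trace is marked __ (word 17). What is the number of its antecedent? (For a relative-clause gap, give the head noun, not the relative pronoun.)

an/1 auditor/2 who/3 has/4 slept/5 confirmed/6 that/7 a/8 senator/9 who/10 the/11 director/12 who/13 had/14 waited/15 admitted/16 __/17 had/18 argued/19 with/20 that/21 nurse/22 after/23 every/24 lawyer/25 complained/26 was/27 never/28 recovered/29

9

The gap at 17 is the subject of "argued", inside a relative clause.
The relative pronoun is "who" (word 10); it is bound by the head noun immediately before it.
Its filler is the head noun "senator", at word 9.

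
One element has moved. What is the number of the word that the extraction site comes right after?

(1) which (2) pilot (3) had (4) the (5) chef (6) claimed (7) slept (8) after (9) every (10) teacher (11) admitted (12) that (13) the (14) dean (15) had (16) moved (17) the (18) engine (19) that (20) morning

6

The displaced element is "which pilot" (word 2).
It is linked across 1 clause boundary (Ø).
It functions as the subject of "slept", so the gap sits immediately after word 6 ("claimed").
Base order: The chef had claimed which pilot slept after every teacher admitted that the dean had moved the engine that morning.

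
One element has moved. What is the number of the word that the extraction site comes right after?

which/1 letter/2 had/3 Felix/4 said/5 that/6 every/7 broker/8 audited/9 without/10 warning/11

9

The displaced element is "which letter" (word 2).
It is linked across 1 clause boundary (that).
It functions as the direct object of "audited", so the gap sits immediately after word 9 ("audited").
Base order: Felix had said that every broker audited which letter without warning.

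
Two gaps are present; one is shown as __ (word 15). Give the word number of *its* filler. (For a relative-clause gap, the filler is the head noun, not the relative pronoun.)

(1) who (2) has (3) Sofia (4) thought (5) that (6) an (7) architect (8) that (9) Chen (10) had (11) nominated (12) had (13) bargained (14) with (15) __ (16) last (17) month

The marked gap is the object of the preposition "with" of "bargained".
Its filler is the fronted wh-phrase "who", at word 1.
(The other dependency links word 7 to a gap after word 11.)

1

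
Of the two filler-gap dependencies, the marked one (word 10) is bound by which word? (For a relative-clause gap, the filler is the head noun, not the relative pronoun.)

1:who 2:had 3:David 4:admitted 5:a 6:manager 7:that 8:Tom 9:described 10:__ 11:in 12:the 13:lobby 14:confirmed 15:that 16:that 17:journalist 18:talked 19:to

6

The marked gap is inside the relative clause, the direct object of "described".
Its filler is the head noun "manager" (via "that"), at word 6.
(The other dependency links word 1 to a gap after word 19.)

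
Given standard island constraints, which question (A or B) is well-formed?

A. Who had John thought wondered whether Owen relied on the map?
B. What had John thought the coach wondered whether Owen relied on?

A

In B, the wh-phrase is extracted from inside a wh-island (introduced by "whether"), which blocks movement.
In A, the extraction path crosses only that-complement boundaries, which are transparent.
So A is grammatical.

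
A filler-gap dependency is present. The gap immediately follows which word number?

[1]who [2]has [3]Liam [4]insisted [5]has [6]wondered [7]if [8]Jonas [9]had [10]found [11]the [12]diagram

The displaced element is "who" (word 1).
It is linked across 1 clause boundary (Ø).
It functions as the subject of "wondered", so the gap sits immediately after word 4 ("insisted").
Base order: Liam has insisted who has wondered if Jonas had found the diagram.

4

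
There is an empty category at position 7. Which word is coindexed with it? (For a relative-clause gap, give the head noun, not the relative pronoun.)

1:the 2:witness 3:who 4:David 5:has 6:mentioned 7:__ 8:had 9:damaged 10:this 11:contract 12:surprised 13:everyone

2

The gap at 7 is the subject of "damaged", inside a relative clause.
The relative pronoun is "who" (word 3); it is bound by the head noun immediately before it.
Its filler is the head noun "witness", at word 2.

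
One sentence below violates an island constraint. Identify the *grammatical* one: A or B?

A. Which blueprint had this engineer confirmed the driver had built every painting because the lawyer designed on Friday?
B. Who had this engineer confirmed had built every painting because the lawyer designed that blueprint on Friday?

B

In A, the wh-phrase is extracted from inside an adjunct island (introduced by "because"), which blocks movement.
In B, the extraction path crosses only that-complement boundaries, which are transparent.
So B is grammatical.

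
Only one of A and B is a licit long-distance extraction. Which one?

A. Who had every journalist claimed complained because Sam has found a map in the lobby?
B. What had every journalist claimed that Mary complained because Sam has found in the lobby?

In B, the wh-phrase is extracted from inside an adjunct island (introduced by "because"), which blocks movement.
In A, the extraction path crosses only that-complement boundaries, which are transparent.
So A is grammatical.

A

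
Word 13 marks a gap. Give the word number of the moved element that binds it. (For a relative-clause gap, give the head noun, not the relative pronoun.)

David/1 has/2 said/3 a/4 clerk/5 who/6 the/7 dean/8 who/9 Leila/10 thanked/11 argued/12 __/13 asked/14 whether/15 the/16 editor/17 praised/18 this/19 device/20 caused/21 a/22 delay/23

The gap at 13 is the subject of "asked", inside a relative clause.
The relative pronoun is "who" (word 6); it is bound by the head noun immediately before it.
Its filler is the head noun "clerk", at word 5.

5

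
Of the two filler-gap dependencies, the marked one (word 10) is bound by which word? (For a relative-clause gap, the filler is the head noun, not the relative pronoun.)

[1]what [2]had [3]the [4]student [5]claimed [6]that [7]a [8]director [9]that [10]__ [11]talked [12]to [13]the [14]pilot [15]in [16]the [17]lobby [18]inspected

The marked gap is inside the relative clause, the subject of "talked".
Its filler is the head noun "director" (via "that"), at word 8.
(The other dependency links word 1 to a gap after word 18.)

8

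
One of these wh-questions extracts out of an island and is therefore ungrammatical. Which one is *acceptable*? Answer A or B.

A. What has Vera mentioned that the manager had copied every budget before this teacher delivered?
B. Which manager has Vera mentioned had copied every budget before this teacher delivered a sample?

In A, the wh-phrase is extracted from inside an adjunct island (introduced by "before"), which blocks movement.
In B, the extraction path crosses only that-complement boundaries, which are transparent.
So B is grammatical.

B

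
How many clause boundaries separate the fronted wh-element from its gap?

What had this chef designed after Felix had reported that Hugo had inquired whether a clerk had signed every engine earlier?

"what" originates inside the matrix clause — no clause boundary is crossed.

0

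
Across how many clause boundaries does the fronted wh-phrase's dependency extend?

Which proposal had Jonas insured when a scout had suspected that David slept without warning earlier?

"which proposal" originates inside the matrix clause — no clause boundary is crossed.

0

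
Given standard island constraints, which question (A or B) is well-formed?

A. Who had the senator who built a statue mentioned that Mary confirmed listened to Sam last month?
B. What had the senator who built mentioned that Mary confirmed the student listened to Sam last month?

In B, the wh-phrase is extracted from inside a complex-NP island (relative clause) (introduced by "who"), which blocks movement.
In A, the extraction path crosses only that-complement boundaries, which are transparent.
So A is grammatical.

A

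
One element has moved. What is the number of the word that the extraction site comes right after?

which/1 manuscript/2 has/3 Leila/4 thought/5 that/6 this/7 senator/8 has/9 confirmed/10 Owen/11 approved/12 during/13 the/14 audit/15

12

The displaced element is "which manuscript" (word 2).
It is linked across 2 clause boundaries (that → Ø).
It functions as the direct object of "approved", so the gap sits immediately after word 12 ("approved").
Base order: Leila has thought that this senator has confirmed Owen approved which manuscript during the audit.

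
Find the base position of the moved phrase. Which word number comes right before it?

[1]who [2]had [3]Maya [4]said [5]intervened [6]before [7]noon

4

The displaced element is "who" (word 1).
It is linked across 1 clause boundary (Ø).
It functions as the subject of "intervened", so the gap sits immediately after word 4 ("said").
Base order: Maya had said that who intervened before noon.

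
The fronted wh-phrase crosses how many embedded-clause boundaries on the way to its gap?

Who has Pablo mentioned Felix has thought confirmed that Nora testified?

"who" is extracted from the subject of "confirmed".
Boundaries crossed, outermost first: [Ø], [Ø] — 2 in total.

2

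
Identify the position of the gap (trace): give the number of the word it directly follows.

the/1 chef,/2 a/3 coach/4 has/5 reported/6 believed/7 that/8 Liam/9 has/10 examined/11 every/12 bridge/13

6

The displaced element is "the chef" (word 2).
It is linked across 1 clause boundary (Ø).
It functions as the subject of "believed", so the gap sits immediately after word 6 ("reported").
Base order: A coach has reported the chef believed that Liam has examined every bridge.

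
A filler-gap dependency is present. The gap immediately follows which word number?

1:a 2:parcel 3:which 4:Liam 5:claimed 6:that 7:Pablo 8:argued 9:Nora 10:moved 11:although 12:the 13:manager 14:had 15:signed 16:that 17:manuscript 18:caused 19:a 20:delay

The displaced element is "a parcel" (word 2).
It is linked across 2 clause boundaries (that → Ø).
It functions as the direct object of "moved", so the gap sits immediately after word 10 ("moved").
Base order: Liam claimed that Pablo argued Nora moved a parcel although the manager had signed that manuscript.

10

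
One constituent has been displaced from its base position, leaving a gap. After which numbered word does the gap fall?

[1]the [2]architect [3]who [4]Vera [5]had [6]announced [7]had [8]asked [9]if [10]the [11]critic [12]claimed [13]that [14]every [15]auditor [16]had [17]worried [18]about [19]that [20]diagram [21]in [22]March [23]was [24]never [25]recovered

6

The displaced element is "the architect" (word 2).
It is linked across 1 clause boundary (Ø).
It functions as the subject of "asked", so the gap sits immediately after word 6 ("announced").
Base order: Vera had announced that the architect had asked if the critic claimed that every auditor had worried about that diagram in March.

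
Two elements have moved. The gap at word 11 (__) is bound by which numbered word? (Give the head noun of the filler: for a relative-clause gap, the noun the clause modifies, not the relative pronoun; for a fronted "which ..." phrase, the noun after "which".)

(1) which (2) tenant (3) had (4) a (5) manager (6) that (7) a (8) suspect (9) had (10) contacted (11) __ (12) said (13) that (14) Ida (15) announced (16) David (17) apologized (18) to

The marked gap is inside the relative clause, the direct object of "contacted".
Its filler is the head noun "manager" (via "that"), at word 5.
(The other dependency links word 2 to a gap after word 18.)

5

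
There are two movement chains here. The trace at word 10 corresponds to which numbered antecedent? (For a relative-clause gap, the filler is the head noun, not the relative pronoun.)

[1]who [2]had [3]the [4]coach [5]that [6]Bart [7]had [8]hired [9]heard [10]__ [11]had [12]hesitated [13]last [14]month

The marked gap is the subject of "hesitated".
Its filler is the fronted wh-phrase "who", at word 1.
(The other dependency links word 4 to a gap after word 8.)

1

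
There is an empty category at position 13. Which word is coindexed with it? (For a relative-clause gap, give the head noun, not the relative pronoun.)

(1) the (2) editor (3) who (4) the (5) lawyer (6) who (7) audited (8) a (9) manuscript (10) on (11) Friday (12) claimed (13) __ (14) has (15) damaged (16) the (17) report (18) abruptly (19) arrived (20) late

The gap at 13 is the subject of "damaged", inside a relative clause.
The relative pronoun is "who" (word 3); it is bound by the head noun immediately before it.
Its filler is the head noun "editor", at word 2.

2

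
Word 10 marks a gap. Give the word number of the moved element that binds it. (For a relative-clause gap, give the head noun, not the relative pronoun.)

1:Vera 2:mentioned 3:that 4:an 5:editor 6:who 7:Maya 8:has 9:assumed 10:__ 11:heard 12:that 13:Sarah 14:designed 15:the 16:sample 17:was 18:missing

5

The gap at 10 is the subject of "heard", inside a relative clause.
The relative pronoun is "who" (word 6); it is bound by the head noun immediately before it.
Its filler is the head noun "editor", at word 5.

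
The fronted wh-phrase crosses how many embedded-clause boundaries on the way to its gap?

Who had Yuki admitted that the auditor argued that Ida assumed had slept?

3

"who" is extracted from the subject of "slept".
Boundaries crossed, outermost first: [that], [that], [Ø] — 3 in total.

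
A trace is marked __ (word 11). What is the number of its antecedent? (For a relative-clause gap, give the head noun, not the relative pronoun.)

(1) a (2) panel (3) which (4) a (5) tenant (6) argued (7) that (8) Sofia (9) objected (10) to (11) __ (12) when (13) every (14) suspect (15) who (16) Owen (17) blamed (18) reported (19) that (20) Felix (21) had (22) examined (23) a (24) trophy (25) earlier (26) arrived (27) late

2

The gap at 11 is the prepositional object of "objected", inside a relative clause.
The relative pronoun is "which" (word 3); it is bound by the head noun immediately before it.
Its filler is the head noun "panel", at word 2.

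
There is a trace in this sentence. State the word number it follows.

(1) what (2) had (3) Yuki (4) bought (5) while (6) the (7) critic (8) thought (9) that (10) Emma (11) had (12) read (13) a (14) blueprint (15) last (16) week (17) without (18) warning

The displaced element is "what" (word 1).
It functions as the direct object of "bought", so the gap sits immediately after word 4 ("bought").
Base order: Yuki had bought what while the critic thought that Emma had read a blueprint last week without warning.

4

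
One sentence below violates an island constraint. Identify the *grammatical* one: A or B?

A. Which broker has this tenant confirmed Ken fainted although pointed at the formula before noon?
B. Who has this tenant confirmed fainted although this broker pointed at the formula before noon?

B

In A, the wh-phrase is extracted from inside an adjunct island (introduced by "although"), which blocks movement.
In B, the extraction path crosses only that-complement boundaries, which are transparent.
So B is grammatical.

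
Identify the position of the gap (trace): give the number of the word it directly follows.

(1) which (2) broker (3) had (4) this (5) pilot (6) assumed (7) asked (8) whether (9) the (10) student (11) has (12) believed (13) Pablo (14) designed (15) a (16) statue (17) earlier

The displaced element is "which broker" (word 2).
It is linked across 1 clause boundary (Ø).
It functions as the subject of "asked", so the gap sits immediately after word 6 ("assumed").
Base order: This pilot had assumed that which broker asked whether the student has believed Pablo designed a statue earlier.

6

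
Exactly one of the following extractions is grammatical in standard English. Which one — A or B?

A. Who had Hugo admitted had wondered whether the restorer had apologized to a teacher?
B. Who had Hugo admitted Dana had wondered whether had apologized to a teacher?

In B, the wh-phrase is extracted from inside a wh-island (introduced by "whether"), which blocks movement.
In A, the extraction path crosses only that-complement boundaries, which are transparent.
So A is grammatical.

A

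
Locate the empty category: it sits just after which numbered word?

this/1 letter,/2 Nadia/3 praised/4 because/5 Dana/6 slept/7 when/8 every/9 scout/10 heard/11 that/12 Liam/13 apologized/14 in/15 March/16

The displaced element is "this letter" (word 2).
It functions as the direct object of "praised", so the gap sits immediately after word 4 ("praised").
Base order: Nadia praised this letter because Dana slept when every scout heard that Liam apologized in March.

4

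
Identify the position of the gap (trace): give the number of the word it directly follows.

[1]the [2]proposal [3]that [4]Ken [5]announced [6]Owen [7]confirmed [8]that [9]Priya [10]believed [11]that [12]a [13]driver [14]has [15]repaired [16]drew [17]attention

The displaced element is "the proposal" (word 2).
It is linked across 3 clause boundaries (Ø → that → that).
It functions as the direct object of "repaired", so the gap sits immediately after word 15 ("repaired").
Base order: Ken announced Owen confirmed that Priya believed that a driver has repaired the proposal.

15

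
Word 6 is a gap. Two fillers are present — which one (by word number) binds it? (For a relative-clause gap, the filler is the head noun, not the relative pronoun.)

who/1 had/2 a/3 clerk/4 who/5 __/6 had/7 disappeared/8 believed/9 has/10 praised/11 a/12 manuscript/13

The marked gap is inside the relative clause, the subject of "disappeared".
Its filler is the head noun "clerk" (via "who"), at word 4.
(The other dependency links word 1 to a gap after word 9.)

4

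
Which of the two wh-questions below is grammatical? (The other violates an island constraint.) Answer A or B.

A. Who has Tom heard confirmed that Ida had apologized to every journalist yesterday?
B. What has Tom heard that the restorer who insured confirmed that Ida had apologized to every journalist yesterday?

A

In B, the wh-phrase is extracted from inside a complex-NP island (relative clause) (introduced by "who"), which blocks movement.
In A, the extraction path crosses only that-complement boundaries, which are transparent.
So A is grammatical.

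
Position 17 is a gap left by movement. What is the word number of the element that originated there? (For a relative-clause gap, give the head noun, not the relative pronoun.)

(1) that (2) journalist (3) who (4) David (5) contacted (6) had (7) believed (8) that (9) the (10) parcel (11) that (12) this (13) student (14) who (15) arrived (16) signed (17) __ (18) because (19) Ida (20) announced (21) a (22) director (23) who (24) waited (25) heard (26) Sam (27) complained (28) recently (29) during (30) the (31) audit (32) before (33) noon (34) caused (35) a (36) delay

10

The gap at 17 is the object of "signed", inside a relative clause.
The relative pronoun is "that" (word 11); it is bound by the head noun immediately before it.
Its filler is the head noun "parcel", at word 10.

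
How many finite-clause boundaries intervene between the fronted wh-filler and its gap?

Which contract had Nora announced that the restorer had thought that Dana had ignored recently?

"which contract" is extracted from the object of "ignored".
Boundaries crossed, outermost first: [that], [that] — 2 in total.

2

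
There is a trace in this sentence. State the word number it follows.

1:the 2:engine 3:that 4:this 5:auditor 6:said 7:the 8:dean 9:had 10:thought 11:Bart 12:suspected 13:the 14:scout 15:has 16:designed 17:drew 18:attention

The displaced element is "the engine" (word 2).
It is linked across 3 clause boundaries (Ø → Ø → Ø).
It functions as the direct object of "designed", so the gap sits immediately after word 16 ("designed").
Base order: This auditor said the dean had thought Bart suspected the scout has designed the engine.

16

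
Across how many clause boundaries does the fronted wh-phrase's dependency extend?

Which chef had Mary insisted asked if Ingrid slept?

"which chef" is extracted from the subject of "asked".
Boundaries crossed, outermost first: [Ø] — 1 in total.

1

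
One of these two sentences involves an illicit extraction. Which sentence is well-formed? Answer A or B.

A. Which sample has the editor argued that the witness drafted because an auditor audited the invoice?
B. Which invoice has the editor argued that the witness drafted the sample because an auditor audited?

In B, the wh-phrase is extracted from inside an adjunct island (introduced by "because"), which blocks movement.
In A, the extraction path crosses only that-complement boundaries, which are transparent.
So A is grammatical.

A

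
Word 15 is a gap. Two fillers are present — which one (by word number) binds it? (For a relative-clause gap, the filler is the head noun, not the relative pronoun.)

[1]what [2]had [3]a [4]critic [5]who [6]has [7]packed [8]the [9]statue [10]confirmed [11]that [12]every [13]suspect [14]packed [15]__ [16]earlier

1

The marked gap is the direct object of "packed".
Its filler is the fronted wh-phrase "what", at word 1.
(The other dependency links word 4 to a gap after word 5.)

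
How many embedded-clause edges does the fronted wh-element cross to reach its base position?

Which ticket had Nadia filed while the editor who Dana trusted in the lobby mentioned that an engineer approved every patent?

"which ticket" originates inside the matrix clause — no clause boundary is crossed.

0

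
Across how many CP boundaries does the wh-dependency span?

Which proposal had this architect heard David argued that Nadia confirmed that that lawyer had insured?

"which proposal" is extracted from the object of "insured".
Boundaries crossed, outermost first: [Ø], [that], [that] — 3 in total.

3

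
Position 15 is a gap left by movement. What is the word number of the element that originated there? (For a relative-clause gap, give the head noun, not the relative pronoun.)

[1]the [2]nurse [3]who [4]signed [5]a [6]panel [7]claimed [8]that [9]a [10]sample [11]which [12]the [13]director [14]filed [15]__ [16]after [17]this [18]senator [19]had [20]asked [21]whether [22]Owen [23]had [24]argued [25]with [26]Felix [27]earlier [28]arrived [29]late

The gap at 15 is the object of "filed", inside a relative clause.
The relative pronoun is "which" (word 11); it is bound by the head noun immediately before it.
Its filler is the head noun "sample", at word 10.

10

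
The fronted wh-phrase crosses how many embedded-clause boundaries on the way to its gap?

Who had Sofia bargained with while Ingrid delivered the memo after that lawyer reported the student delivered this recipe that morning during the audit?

"who" originates inside the matrix clause — no clause boundary is crossed.

0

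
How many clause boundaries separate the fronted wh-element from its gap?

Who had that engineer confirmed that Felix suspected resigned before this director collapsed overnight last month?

2

"who" is extracted from the subject of "resigned".
Boundaries crossed, outermost first: [that], [Ø] — 2 in total.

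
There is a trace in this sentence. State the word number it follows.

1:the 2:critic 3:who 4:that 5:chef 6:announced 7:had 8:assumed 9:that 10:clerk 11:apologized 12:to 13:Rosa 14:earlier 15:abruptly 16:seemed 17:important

The displaced element is "the critic" (word 2).
It is linked across 1 clause boundary (Ø).
It functions as the subject of "assumed", so the gap sits immediately after word 6 ("announced").
Base order: That chef announced the critic had assumed that clerk apologized to Rosa earlier abruptly.

6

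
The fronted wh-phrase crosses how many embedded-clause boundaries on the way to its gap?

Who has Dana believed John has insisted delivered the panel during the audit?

2

"who" is extracted from the subject of "delivered".
Boundaries crossed, outermost first: [Ø], [Ø] — 2 in total.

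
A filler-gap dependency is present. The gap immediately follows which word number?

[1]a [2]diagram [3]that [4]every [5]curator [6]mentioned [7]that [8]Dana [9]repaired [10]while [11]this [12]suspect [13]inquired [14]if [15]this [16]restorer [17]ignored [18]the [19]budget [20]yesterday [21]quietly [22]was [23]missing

The displaced element is "a diagram" (word 2).
It is linked across 1 clause boundary (that).
It functions as the direct object of "repaired", so the gap sits immediately after word 9 ("repaired").
Base order: Every curator mentioned that Dana repaired a diagram while this suspect inquired if this restorer ignored the budget yesterday quietly.

9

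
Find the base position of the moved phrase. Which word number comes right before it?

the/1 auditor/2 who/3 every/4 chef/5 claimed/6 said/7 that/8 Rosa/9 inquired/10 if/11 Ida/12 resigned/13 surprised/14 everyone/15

6

The displaced element is "the auditor" (word 2).
It is linked across 1 clause boundary (Ø).
It functions as the subject of "said", so the gap sits immediately after word 6 ("claimed").
Base order: Every chef claimed that the auditor said that Rosa inquired if Ida resigned.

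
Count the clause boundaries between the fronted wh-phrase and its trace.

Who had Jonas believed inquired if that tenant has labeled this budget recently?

1

"who" is extracted from the subject of "inquired".
Boundaries crossed, outermost first: [Ø] — 1 in total.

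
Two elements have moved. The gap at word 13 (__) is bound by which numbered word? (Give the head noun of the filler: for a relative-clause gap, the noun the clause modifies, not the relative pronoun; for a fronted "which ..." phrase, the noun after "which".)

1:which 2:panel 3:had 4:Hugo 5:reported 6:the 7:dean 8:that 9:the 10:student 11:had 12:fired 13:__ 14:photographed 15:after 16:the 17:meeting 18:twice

The marked gap is inside the relative clause, the direct object of "fired".
Its filler is the head noun "dean" (via "that"), at word 7.
(The other dependency links word 2 to a gap after word 14.)

7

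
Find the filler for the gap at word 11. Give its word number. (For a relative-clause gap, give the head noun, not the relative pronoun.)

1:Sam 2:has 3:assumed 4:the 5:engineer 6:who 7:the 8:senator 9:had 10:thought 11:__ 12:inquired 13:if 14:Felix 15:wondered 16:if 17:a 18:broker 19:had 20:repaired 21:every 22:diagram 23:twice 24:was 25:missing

5

The gap at 11 is the subject of "inquired", inside a relative clause.
The relative pronoun is "who" (word 6); it is bound by the head noun immediately before it.
Its filler is the head noun "engineer", at word 5.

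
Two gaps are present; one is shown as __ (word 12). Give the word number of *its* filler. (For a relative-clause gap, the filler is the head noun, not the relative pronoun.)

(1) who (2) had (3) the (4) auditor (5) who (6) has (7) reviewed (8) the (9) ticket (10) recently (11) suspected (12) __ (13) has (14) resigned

1

The marked gap is the subject of "resigned".
Its filler is the fronted wh-phrase "who", at word 1.
(The other dependency links word 4 to a gap after word 5.)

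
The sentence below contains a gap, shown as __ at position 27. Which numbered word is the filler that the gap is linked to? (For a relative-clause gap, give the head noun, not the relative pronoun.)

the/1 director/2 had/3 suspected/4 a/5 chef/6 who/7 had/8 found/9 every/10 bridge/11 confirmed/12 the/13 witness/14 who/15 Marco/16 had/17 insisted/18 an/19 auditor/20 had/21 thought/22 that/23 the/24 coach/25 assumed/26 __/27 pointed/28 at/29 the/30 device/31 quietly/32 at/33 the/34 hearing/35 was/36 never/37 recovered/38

14

The gap at 27 is the subject of "pointed", inside a relative clause.
The relative pronoun is "who" (word 15); it is bound by the head noun immediately before it.
Its filler is the head noun "witness", at word 14.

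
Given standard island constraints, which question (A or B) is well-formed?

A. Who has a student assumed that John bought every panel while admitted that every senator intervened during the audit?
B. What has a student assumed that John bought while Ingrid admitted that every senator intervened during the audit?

In A, the wh-phrase is extracted from inside an adjunct island (introduced by "while"), which blocks movement.
In B, the extraction path crosses only that-complement boundaries, which are transparent.
So B is grammatical.

B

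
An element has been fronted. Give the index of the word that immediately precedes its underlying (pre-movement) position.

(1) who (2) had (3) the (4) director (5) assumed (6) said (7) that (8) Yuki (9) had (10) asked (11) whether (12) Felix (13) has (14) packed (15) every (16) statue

The displaced element is "who" (word 1).
It is linked across 1 clause boundary (Ø).
It functions as the subject of "said", so the gap sits immediately after word 5 ("assumed").
Base order: The director had assumed who said that Yuki had asked whether Felix has packed every statue.

5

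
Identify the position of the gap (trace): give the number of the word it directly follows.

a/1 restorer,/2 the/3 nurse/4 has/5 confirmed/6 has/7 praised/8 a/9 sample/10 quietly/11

6

The displaced element is "a restorer" (word 2).
It is linked across 1 clause boundary (Ø).
It functions as the subject of "praised", so the gap sits immediately after word 6 ("confirmed").
Base order: The nurse has confirmed a restorer has praised a sample quietly.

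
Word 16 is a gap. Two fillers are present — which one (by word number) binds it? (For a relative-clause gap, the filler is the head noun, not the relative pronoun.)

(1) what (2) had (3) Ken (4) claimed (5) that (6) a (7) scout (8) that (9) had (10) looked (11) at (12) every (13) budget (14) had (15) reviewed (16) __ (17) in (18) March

The marked gap is the direct object of "reviewed".
Its filler is the fronted wh-phrase "what", at word 1.
(The other dependency links word 7 to a gap after word 8.)

1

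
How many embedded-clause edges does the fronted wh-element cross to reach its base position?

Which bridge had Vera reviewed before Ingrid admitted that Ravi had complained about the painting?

0

"which bridge" originates inside the matrix clause — no clause boundary is crossed.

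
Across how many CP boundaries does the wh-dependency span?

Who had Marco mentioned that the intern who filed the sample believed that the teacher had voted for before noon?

"who" is extracted from the PP object of "voted".
Boundaries crossed, outermost first: [that], [that] — 2 in total.

2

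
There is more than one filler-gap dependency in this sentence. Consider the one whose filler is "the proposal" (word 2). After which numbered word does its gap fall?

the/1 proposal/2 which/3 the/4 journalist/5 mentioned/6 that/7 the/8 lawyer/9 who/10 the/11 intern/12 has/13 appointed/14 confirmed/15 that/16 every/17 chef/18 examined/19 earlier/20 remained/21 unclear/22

19

The displaced element is "the proposal" (word 2).
It is linked across 2 clause boundaries (that → that).
It functions as the direct object of "examined", so the gap sits immediately after word 19 ("examined").
Base order: The journalist mentioned that the lawyer who the intern has appointed confirmed that every chef examined the proposal earlier.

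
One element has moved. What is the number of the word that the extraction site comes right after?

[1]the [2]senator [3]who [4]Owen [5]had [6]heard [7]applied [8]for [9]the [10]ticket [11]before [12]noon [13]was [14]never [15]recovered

6

The displaced element is "the senator" (word 2).
It is linked across 1 clause boundary (Ø).
It functions as the subject of "applied", so the gap sits immediately after word 6 ("heard").
Base order: Owen had heard that the senator applied for the ticket before noon.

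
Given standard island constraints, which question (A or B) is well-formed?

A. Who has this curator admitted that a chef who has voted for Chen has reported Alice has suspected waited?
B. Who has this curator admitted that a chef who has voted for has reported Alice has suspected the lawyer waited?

In B, the wh-phrase is extracted from inside a complex-NP island (relative clause) (introduced by "who"), which blocks movement.
In A, the extraction path crosses only that-complement boundaries, which are transparent.
So A is grammatical.

A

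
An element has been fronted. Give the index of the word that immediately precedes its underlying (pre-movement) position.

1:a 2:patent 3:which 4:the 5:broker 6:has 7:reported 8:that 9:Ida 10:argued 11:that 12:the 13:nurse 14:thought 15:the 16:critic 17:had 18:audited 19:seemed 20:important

The displaced element is "a patent" (word 2).
It is linked across 3 clause boundaries (that → that → Ø).
It functions as the direct object of "audited", so the gap sits immediately after word 18 ("audited").
Base order: The broker has reported that Ida argued that the nurse thought the critic had audited a patent.

18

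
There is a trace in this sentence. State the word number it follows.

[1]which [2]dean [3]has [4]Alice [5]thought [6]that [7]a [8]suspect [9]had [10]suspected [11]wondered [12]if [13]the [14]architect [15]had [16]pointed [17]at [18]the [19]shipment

10

The displaced element is "which dean" (word 2).
It is linked across 2 clause boundaries (that → Ø).
It functions as the subject of "wondered", so the gap sits immediately after word 10 ("suspected").
Base order: Alice has thought that a suspect had suspected that which dean wondered if the architect had pointed at the shipment.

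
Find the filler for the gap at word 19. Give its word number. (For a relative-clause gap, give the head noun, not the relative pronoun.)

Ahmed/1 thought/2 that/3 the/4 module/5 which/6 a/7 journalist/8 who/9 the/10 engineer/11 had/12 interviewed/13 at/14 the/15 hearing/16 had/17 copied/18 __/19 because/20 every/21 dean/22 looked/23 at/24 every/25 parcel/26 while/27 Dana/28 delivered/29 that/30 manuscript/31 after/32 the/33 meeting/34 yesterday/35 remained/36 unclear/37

The gap at 19 is the object of "copied", inside a relative clause.
The relative pronoun is "which" (word 6); it is bound by the head noun immediately before it.
Its filler is the head noun "module", at word 5.

5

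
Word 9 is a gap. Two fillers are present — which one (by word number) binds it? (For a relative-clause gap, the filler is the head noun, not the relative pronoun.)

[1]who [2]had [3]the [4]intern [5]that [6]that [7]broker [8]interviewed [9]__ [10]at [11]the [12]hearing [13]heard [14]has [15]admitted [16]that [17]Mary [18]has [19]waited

The marked gap is inside the relative clause, the direct object of "interviewed".
Its filler is the head noun "intern" (via "that"), at word 4.
(The other dependency links word 1 to a gap after word 13.)

4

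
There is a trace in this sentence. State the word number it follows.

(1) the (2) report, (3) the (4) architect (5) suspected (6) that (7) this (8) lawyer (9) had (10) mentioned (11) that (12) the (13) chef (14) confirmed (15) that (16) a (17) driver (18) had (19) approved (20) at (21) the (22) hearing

19

The displaced element is "the report" (word 2).
It is linked across 3 clause boundaries (that → that → that).
It functions as the direct object of "approved", so the gap sits immediately after word 19 ("approved").
Base order: The architect suspected that this lawyer had mentioned that the chef confirmed that a driver had approved the report at the hearing.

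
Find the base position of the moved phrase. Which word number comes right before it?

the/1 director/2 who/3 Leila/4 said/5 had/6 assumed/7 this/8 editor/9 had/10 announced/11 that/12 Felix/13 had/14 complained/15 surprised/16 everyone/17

5

The displaced element is "the director" (word 2).
It is linked across 1 clause boundary (Ø).
It functions as the subject of "assumed", so the gap sits immediately after word 5 ("said").
Base order: Leila said the director had assumed this editor had announced that Felix had complained.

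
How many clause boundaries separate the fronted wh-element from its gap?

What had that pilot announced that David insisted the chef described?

2

"what" is extracted from the object of "described".
Boundaries crossed, outermost first: [that], [Ø] — 2 in total.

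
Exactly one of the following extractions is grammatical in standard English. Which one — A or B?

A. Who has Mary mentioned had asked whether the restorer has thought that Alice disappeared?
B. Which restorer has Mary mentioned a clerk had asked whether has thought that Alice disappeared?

In B, the wh-phrase is extracted from inside a wh-island (introduced by "whether"), which blocks movement.
In A, the extraction path crosses only that-complement boundaries, which are transparent.
So A is grammatical.

A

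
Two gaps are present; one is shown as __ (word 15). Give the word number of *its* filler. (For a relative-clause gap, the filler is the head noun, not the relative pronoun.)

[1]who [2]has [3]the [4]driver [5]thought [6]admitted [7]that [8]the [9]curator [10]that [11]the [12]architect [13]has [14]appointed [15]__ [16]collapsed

The marked gap is inside the relative clause, the direct object of "appointed".
Its filler is the head noun "curator" (via "that"), at word 9.
(The other dependency links word 1 to a gap after word 5.)

9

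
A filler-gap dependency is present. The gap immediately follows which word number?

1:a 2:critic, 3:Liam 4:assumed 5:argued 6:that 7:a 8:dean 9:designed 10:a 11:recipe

4

The displaced element is "a critic" (word 2).
It is linked across 1 clause boundary (Ø).
It functions as the subject of "argued", so the gap sits immediately after word 4 ("assumed").
Base order: Liam assumed that a critic argued that a dean designed a recipe.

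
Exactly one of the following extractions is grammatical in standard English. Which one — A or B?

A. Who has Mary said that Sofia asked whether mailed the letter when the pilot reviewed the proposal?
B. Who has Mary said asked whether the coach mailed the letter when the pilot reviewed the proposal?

In A, the wh-phrase is extracted from inside a wh-island (introduced by "whether"), which blocks movement.
In B, the extraction path crosses only that-complement boundaries, which are transparent.
So B is grammatical.

B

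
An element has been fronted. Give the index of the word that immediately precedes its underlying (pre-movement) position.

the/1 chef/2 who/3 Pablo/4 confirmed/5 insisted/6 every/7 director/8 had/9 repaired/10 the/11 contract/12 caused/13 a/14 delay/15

5

The displaced element is "the chef" (word 2).
It is linked across 1 clause boundary (Ø).
It functions as the subject of "insisted", so the gap sits immediately after word 5 ("confirmed").
Base order: Pablo confirmed that the chef insisted every director had repaired the contract.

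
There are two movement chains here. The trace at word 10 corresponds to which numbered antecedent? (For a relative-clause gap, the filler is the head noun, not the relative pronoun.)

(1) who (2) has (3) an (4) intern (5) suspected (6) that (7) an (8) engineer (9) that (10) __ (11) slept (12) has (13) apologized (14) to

The marked gap is inside the relative clause, the subject of "slept".
Its filler is the head noun "engineer" (via "that"), at word 8.
(The other dependency links word 1 to a gap after word 14.)

8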